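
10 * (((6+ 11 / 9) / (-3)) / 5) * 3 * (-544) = 70720 / 9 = 7857.78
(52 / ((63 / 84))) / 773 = 208 / 2319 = 0.09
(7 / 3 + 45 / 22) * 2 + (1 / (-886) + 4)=372973 / 29238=12.76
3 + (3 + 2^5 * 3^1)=102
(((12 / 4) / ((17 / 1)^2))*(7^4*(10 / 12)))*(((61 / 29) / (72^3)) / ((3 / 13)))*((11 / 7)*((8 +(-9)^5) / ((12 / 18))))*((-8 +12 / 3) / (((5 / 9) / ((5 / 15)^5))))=10391177797 / 4968304128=2.09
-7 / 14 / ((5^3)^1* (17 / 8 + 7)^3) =-256 / 48627125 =-0.00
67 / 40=1.68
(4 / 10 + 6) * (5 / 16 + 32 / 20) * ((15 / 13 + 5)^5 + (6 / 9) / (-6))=1002688176038 / 9282325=108021.23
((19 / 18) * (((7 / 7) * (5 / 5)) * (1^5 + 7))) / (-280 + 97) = -76 / 1647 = -0.05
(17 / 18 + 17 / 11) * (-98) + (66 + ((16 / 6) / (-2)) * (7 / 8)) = -35477 / 198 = -179.18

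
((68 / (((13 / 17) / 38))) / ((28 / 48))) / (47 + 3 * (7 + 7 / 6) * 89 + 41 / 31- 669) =32682432 / 8800519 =3.71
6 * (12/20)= 18/5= 3.60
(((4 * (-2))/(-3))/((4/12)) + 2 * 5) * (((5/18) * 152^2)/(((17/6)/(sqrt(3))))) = 70618.77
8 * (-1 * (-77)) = 616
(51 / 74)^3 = 132651 / 405224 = 0.33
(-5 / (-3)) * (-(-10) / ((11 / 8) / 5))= 60.61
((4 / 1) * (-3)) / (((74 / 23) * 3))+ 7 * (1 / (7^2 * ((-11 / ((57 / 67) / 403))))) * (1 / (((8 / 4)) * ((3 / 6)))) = -95639651 / 76925849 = -1.24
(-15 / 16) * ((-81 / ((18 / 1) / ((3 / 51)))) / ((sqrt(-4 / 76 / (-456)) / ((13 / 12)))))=11115 * sqrt(6) / 1088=25.02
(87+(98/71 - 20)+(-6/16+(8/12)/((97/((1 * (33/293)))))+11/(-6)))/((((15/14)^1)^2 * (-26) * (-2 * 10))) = 31406101013/283311896400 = 0.11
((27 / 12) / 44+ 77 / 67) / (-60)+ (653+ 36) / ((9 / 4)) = 129986515 / 424512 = 306.20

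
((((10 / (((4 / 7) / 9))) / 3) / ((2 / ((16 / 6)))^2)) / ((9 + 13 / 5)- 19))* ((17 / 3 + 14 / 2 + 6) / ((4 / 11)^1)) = -215600 / 333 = -647.45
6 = 6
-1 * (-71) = 71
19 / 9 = 2.11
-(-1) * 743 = 743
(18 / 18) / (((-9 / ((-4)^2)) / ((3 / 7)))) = -16 / 21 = -0.76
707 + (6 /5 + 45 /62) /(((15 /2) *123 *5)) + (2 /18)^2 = 707.01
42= 42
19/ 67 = 0.28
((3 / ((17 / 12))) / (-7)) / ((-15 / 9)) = 108 / 595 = 0.18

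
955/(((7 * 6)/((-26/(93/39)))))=-161395/651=-247.92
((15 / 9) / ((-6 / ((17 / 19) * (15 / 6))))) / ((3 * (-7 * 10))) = 85 / 28728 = 0.00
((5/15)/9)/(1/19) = 19/27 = 0.70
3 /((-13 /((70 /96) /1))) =-35 /208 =-0.17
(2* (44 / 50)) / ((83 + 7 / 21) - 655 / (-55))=1452 / 78575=0.02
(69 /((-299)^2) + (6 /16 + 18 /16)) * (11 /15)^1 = 42779 /38870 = 1.10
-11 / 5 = -2.20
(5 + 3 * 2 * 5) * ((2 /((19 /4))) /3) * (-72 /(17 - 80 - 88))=6720 /2869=2.34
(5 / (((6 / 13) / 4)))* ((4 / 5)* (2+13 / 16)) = 195 / 2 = 97.50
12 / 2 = 6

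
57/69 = 19/23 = 0.83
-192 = -192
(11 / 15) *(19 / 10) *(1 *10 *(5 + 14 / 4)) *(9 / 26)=41.00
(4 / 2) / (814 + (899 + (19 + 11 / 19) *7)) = 0.00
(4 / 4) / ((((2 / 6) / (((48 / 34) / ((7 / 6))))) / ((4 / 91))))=0.16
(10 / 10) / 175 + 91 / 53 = 15978 / 9275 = 1.72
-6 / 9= -2 / 3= -0.67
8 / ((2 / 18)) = 72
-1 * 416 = -416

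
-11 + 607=596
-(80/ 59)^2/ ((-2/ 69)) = 220800/ 3481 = 63.43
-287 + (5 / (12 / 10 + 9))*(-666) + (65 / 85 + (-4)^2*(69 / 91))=-929088 / 1547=-600.57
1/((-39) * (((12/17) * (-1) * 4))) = 17/1872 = 0.01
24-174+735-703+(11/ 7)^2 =-5661/ 49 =-115.53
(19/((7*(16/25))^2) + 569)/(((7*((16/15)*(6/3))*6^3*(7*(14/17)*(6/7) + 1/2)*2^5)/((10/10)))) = 13504443/13307478016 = 0.00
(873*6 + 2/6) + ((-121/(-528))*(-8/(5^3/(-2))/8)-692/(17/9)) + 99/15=82935929/17000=4878.58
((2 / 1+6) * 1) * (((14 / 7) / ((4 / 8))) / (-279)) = -32 / 279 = -0.11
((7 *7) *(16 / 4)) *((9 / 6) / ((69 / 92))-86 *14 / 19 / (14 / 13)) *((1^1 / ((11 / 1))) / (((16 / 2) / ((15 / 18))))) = -22050 / 209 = -105.50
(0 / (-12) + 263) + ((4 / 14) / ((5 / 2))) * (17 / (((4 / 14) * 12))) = 263.57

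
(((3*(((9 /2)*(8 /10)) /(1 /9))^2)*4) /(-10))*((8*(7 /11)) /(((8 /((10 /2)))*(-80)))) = 137781 /2750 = 50.10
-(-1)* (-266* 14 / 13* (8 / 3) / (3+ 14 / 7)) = -29792 / 195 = -152.78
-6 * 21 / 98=-9 / 7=-1.29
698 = 698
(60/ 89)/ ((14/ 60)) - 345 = -213135/ 623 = -342.11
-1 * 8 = -8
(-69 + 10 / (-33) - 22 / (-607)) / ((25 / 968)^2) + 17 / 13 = -1536468226211 / 14795625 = -103846.12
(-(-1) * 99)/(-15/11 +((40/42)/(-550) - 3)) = -114345/5042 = -22.68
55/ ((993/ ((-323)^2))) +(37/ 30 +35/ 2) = 28783486/ 4965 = 5797.28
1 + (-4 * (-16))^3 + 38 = 262183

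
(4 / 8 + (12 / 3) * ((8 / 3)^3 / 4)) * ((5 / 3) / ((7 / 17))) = 78.78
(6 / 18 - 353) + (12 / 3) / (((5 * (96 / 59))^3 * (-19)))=-185260237379 / 525312000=-352.67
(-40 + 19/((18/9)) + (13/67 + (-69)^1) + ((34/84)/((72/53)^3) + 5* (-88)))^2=290676.82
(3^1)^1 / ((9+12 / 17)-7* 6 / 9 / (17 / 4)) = 153 / 439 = 0.35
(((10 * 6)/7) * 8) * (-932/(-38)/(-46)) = -111840/3059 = -36.56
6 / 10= 3 / 5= 0.60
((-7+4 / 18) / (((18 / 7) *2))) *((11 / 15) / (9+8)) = -0.06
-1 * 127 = -127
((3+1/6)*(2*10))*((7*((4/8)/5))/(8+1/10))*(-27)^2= 3990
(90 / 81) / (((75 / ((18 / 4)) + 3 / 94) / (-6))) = -1880 / 4709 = -0.40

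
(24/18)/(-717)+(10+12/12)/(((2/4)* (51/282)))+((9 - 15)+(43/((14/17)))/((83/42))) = 142.07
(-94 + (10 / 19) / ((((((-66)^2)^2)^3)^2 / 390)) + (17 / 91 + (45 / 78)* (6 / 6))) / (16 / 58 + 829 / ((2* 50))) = -454559845204226751878615319336348085220484453028525 / 41761614848958075827966948509948741149948770254848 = -10.88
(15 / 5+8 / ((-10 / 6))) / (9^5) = -1 / 32805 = -0.00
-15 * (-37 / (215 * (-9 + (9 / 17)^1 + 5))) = -1887 / 2537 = -0.74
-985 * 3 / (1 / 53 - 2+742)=-156615 / 39221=-3.99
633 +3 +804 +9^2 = 1521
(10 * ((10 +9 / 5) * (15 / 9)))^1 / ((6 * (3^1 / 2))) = 590 / 27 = 21.85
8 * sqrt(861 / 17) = 56.93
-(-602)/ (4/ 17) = 5117/ 2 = 2558.50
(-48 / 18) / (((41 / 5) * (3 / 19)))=-760 / 369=-2.06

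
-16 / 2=-8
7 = 7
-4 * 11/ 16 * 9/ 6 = -33/ 8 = -4.12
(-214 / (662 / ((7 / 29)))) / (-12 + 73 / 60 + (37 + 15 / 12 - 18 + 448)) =-11235 / 65868338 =-0.00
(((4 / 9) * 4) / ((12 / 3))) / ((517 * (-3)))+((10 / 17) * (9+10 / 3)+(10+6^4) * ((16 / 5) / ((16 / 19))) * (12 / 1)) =70669847414 / 1186515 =59560.85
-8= -8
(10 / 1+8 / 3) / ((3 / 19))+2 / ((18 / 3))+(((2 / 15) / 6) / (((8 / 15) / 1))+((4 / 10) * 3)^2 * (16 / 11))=1637297 / 19800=82.69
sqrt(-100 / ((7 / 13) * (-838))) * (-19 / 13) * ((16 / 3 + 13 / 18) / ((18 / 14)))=-10355 * sqrt(76258) / 882414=-3.24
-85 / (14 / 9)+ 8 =-653 / 14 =-46.64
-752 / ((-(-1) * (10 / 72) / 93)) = -503539.20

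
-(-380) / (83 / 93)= 35340 / 83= 425.78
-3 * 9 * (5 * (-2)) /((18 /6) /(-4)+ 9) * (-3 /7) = -1080 /77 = -14.03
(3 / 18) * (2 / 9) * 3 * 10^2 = 100 / 9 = 11.11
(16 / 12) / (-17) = -4 / 51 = -0.08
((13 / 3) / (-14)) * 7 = -13 / 6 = -2.17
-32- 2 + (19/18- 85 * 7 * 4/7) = -6713/18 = -372.94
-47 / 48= -0.98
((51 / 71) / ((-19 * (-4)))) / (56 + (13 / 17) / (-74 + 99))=21675 / 128494948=0.00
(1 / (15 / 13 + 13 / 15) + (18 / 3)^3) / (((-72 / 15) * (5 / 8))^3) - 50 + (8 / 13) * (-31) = -3553937 / 46098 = -77.10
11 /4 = 2.75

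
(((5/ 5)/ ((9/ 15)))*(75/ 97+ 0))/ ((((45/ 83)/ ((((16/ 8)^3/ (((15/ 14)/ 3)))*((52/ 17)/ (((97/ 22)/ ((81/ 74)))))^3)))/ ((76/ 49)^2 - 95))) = -16313430356437643320320/ 7556714134294313387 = -2158.80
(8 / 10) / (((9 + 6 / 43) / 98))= 16856 / 1965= 8.58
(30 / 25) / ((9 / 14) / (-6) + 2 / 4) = 3.05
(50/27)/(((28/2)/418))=10450/189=55.29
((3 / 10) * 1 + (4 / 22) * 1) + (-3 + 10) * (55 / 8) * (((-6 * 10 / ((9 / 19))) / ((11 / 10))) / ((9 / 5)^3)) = -228477839 / 240570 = -949.74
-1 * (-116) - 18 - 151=-53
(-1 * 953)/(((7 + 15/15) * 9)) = -953/72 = -13.24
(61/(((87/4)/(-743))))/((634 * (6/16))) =-725168/82737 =-8.76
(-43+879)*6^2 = 30096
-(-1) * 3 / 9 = 1 / 3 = 0.33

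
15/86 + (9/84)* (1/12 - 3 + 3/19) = -11087/91504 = -0.12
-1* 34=-34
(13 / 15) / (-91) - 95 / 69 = -1116 / 805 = -1.39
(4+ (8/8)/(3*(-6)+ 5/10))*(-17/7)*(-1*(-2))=-4692/245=-19.15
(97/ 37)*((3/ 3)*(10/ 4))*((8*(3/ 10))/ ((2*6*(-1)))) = -97/ 74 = -1.31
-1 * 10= -10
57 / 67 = 0.85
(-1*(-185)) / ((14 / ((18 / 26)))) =1665 / 182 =9.15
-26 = -26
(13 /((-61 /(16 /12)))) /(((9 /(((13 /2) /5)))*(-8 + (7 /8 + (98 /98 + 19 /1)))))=-2704 /848205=-0.00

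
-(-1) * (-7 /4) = -7 /4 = -1.75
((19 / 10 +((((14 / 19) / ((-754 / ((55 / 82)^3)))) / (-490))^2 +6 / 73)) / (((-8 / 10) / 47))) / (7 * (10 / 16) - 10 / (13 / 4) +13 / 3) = -311879433063907399929692001 / 15081702219729786245777536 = -20.68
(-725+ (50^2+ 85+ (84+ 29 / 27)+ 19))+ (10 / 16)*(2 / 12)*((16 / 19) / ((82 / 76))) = 2174320 / 1107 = 1964.16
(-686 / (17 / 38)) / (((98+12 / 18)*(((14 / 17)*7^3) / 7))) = -57 / 148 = -0.39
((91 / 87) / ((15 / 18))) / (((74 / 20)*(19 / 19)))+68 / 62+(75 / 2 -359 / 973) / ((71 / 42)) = 7681856427 / 328272547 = 23.40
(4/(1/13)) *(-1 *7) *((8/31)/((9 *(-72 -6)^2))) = -56/32643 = -0.00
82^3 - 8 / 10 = 2756836 / 5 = 551367.20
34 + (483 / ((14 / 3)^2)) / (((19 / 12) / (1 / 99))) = 49949 / 1463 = 34.14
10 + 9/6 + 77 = 177/2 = 88.50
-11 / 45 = -0.24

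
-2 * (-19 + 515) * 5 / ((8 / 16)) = -9920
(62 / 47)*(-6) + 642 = 29802 / 47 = 634.09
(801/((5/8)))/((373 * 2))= 3204/1865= 1.72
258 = 258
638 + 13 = 651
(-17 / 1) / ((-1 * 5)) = 17 / 5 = 3.40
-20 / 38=-0.53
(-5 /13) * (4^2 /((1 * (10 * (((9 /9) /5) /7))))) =-280 /13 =-21.54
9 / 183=3 / 61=0.05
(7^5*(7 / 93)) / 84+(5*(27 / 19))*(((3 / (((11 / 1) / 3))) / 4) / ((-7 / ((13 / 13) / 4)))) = 98015579 / 6530832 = 15.01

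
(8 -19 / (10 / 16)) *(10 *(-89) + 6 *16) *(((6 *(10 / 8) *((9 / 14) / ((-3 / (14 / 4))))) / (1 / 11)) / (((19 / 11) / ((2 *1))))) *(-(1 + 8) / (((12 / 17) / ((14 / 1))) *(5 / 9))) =38894406012 / 95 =409414800.13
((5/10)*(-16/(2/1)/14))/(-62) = 1/217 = 0.00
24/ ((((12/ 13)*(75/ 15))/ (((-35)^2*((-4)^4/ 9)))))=1630720/ 9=181191.11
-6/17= -0.35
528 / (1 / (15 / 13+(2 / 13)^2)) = 105072 / 169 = 621.73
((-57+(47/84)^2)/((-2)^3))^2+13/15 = 813739633829/15931883520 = 51.08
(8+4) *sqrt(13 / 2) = 6 *sqrt(26) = 30.59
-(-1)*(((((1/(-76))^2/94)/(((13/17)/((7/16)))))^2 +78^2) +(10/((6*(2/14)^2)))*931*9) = 8804770249745138726737/12753716128251904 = 690369.00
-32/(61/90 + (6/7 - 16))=20160/9113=2.21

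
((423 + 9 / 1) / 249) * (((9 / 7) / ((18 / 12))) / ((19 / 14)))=1728 / 1577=1.10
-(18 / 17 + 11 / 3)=-241 / 51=-4.73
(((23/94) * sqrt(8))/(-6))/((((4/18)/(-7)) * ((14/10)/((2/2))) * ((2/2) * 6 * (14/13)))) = 1495 * sqrt(2)/5264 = 0.40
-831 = -831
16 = 16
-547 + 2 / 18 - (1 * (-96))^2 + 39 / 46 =-4041485 / 414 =-9762.04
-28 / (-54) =14 / 27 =0.52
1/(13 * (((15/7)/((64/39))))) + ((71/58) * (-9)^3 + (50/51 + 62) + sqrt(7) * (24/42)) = -6218960227/7498530 + 4 * sqrt(7)/7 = -827.85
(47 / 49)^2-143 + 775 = 1519641 / 2401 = 632.92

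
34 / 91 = 0.37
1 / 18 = 0.06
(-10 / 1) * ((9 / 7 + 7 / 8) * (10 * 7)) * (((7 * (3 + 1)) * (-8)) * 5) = 1694000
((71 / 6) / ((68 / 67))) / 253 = 4757 / 103224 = 0.05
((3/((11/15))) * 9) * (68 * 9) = 247860/11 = 22532.73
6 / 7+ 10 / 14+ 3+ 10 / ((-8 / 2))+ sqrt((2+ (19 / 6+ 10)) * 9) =29 / 14+ sqrt(546) / 2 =13.75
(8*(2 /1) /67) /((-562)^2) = 4 /5290387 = 0.00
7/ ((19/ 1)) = 7/ 19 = 0.37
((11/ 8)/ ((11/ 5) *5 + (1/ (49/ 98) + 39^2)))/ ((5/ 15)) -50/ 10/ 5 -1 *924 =-925.00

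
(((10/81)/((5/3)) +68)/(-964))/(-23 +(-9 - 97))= 919/1678806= 0.00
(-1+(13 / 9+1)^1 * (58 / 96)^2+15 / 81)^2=644809 / 107495424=0.01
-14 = -14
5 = 5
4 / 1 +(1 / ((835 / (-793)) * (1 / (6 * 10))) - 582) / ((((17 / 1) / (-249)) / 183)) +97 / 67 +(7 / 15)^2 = 73301745116062 / 42797925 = 1712740.63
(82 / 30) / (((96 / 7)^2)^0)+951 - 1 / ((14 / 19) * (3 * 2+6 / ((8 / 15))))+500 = 1170192 / 805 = 1453.65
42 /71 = 0.59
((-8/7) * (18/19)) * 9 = -1296/133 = -9.74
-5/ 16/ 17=-5/ 272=-0.02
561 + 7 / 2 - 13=1103 / 2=551.50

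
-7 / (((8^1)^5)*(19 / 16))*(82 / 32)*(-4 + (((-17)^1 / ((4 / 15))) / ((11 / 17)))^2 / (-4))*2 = 5402258687 / 2410676224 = 2.24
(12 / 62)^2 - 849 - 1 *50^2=-3218353 / 961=-3348.96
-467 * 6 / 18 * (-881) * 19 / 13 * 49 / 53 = 383038537 / 2067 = 185311.34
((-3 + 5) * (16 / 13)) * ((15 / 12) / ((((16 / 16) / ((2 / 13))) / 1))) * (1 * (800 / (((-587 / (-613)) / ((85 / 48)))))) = 208420000 / 297609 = 700.31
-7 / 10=-0.70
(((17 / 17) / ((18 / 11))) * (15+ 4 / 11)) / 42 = 169 / 756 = 0.22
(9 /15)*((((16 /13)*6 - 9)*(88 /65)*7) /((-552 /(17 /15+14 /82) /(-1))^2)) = -86671739 /1690684661250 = -0.00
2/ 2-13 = -12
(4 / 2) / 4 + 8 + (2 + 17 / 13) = 307 / 26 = 11.81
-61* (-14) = 854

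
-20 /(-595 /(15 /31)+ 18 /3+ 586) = 60 /1913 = 0.03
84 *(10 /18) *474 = 22120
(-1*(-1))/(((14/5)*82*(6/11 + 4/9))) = 495/112504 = 0.00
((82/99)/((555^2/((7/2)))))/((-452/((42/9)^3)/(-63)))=1378174/10337627025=0.00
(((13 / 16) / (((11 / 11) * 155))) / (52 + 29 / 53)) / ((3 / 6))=0.00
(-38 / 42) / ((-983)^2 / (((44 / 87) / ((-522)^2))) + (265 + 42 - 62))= -0.00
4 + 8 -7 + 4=9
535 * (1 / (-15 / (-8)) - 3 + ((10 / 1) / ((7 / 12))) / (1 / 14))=127080.33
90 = 90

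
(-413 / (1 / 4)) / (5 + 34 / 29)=-47908 / 179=-267.64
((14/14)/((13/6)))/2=3/13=0.23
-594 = -594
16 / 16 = 1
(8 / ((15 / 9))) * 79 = 1896 / 5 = 379.20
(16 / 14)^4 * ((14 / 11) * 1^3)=8192 / 3773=2.17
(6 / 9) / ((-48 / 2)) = -1 / 36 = -0.03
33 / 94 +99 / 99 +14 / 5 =1951 / 470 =4.15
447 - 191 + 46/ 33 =8494/ 33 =257.39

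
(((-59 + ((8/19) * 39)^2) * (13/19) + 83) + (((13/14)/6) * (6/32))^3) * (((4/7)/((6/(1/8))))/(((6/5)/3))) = 700387928944835/103610585186304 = 6.76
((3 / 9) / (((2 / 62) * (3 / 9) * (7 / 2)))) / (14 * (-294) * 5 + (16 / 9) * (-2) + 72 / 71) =-19809 / 46032854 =-0.00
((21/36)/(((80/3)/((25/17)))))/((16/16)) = 35/1088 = 0.03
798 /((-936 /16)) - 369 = -14923 /39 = -382.64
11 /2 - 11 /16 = 77 /16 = 4.81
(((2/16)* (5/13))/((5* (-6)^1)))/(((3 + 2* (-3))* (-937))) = -1/1754064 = -0.00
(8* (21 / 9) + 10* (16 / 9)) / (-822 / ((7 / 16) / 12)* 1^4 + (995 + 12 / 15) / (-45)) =-57400 / 35545253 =-0.00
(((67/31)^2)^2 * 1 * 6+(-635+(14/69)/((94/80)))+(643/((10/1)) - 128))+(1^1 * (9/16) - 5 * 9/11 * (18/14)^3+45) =-479791435669162549/904004341529520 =-530.74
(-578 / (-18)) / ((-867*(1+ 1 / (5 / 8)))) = -0.01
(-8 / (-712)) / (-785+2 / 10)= -5 / 349236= -0.00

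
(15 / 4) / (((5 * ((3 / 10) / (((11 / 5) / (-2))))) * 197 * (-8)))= 11 / 6304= 0.00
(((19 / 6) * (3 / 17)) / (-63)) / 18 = -19 / 38556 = -0.00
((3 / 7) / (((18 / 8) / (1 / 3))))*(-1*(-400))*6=3200 / 21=152.38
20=20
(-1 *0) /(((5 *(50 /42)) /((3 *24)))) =0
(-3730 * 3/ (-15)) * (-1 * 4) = -2984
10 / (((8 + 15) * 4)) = 5 / 46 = 0.11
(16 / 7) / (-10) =-0.23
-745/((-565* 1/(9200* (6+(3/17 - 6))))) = 4112400/1921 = 2140.76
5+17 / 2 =27 / 2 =13.50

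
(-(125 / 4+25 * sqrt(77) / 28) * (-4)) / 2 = 25 * sqrt(77) / 14+125 / 2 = 78.17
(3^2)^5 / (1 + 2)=19683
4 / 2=2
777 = 777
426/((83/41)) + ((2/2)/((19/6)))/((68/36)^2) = 95946144/455753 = 210.52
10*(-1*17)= -170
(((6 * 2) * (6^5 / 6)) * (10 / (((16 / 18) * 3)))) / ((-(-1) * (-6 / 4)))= -38880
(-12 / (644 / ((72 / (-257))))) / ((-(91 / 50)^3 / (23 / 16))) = -1687500 / 1355674229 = -0.00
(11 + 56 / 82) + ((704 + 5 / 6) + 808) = 375031 / 246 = 1524.52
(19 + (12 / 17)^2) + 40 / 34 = 20.67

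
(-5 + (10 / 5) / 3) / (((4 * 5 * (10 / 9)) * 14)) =-39 / 2800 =-0.01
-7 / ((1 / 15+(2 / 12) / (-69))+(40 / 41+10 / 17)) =-10099530 / 2349001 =-4.30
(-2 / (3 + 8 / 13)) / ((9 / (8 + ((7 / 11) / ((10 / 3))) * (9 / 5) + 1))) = -0.57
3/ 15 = 1/ 5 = 0.20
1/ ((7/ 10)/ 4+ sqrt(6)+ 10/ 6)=-26520/ 37559+ 14400* sqrt(6)/ 37559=0.23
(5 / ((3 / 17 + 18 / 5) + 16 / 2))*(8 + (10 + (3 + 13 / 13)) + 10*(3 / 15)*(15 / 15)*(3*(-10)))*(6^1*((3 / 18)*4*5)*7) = -323000 / 143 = -2258.74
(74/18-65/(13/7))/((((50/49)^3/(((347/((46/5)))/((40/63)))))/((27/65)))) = -1072492637013/1495000000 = -717.39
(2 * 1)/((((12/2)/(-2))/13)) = -26/3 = -8.67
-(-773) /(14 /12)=4638 /7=662.57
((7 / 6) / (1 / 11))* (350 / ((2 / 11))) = 148225 / 6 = 24704.17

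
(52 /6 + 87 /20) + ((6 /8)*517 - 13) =11633 /30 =387.77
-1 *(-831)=831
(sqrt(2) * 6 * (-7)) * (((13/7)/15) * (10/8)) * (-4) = 26 * sqrt(2) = 36.77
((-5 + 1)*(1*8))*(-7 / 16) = 14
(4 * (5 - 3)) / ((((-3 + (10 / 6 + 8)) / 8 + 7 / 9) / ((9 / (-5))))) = -1296 / 145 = -8.94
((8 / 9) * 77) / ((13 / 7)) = 4312 / 117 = 36.85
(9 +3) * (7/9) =28/3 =9.33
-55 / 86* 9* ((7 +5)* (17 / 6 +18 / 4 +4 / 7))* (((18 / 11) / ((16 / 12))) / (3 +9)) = -33615 / 602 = -55.84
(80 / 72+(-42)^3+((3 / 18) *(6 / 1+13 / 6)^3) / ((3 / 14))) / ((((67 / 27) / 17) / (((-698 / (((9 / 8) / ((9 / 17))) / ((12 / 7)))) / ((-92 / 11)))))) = -1099500111182 / 32361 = -33976085.76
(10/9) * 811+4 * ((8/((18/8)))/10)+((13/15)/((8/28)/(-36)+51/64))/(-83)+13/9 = 10740034369/11881035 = 903.96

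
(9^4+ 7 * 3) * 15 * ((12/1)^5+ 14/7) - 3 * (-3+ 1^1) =24567380826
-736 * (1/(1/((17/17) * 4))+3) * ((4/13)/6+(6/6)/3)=-25760/13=-1981.54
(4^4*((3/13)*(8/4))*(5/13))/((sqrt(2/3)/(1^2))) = 3840*sqrt(6)/169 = 55.66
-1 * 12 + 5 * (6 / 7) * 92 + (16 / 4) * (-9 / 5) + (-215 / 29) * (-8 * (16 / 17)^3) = 2117017256 / 4986695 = 424.53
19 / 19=1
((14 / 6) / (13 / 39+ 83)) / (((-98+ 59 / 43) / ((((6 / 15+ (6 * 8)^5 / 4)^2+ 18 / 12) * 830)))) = -5068821396963240944629 / 5193750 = -975946358019396.57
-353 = -353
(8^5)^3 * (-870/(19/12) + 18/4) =-364316580793810944/19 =-19174556883884786.53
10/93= 0.11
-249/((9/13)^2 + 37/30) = -1262430/8683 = -145.39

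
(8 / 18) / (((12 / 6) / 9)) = 2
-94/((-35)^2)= -94/1225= -0.08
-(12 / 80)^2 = -9 / 400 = -0.02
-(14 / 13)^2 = -196 / 169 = -1.16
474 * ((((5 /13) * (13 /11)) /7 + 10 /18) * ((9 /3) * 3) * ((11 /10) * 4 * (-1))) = -81528 /7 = -11646.86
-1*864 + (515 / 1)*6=2226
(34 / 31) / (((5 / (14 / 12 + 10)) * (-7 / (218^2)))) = -54129836 / 3255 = -16629.75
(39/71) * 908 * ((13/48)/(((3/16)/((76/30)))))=5831176/3195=1825.09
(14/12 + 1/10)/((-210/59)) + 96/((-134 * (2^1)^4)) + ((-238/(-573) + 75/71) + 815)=2335635363823/2862049050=816.07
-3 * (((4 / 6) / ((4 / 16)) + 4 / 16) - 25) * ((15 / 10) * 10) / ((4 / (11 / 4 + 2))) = 75525 / 64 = 1180.08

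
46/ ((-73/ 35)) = -1610/ 73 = -22.05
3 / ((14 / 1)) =3 / 14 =0.21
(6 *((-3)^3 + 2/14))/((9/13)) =-232.76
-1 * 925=-925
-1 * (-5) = 5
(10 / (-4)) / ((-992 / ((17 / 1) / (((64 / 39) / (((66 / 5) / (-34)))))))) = -1287 / 126976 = -0.01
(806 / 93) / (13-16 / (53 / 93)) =-1378 / 2397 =-0.57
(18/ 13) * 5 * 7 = 630/ 13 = 48.46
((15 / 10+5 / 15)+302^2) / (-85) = -109447 / 102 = -1073.01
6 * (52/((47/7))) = 2184/47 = 46.47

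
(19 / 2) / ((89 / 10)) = 95 / 89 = 1.07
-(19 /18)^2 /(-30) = 361 /9720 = 0.04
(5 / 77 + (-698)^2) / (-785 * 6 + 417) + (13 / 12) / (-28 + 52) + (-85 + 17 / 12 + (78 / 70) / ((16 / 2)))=-196.89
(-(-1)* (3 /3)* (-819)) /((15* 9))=-91 /15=-6.07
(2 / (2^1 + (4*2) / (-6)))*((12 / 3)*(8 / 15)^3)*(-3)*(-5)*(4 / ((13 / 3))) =8192 / 325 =25.21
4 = 4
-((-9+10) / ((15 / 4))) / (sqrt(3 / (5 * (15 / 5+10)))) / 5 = -4 * sqrt(195) / 225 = -0.25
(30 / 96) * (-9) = -45 / 16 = -2.81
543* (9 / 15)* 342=557118 / 5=111423.60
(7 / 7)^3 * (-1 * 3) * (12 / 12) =-3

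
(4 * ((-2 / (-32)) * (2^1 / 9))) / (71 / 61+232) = 61 / 256014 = 0.00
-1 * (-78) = 78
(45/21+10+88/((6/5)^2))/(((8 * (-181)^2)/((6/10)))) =0.00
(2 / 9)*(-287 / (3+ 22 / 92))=-26404 / 1341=-19.69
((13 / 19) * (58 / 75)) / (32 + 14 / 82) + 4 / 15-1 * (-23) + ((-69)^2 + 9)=3003111703 / 626525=4793.28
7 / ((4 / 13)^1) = 91 / 4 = 22.75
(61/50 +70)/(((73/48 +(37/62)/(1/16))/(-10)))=-5298768/82355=-64.34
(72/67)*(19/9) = 152/67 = 2.27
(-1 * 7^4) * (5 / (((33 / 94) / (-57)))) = 21440930 / 11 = 1949175.45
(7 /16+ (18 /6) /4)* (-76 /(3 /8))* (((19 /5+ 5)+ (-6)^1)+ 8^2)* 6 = -482296 /5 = -96459.20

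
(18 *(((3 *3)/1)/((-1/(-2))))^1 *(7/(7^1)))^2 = 104976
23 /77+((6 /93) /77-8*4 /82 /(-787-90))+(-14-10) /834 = 294143427 /1084570991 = 0.27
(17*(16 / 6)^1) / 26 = 68 / 39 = 1.74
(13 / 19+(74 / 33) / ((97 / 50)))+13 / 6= 4.01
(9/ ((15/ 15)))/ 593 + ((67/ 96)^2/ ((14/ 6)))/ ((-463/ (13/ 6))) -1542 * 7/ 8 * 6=-286780159180421/ 35424700416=-8095.49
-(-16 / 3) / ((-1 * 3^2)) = -16 / 27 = -0.59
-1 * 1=-1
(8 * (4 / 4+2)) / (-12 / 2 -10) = -3 / 2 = -1.50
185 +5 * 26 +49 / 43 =316.14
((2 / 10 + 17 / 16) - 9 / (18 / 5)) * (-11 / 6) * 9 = 3267 / 160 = 20.42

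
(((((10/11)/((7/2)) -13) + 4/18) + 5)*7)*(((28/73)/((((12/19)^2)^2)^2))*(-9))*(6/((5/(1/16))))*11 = 61939054410527/10462887936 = 5919.88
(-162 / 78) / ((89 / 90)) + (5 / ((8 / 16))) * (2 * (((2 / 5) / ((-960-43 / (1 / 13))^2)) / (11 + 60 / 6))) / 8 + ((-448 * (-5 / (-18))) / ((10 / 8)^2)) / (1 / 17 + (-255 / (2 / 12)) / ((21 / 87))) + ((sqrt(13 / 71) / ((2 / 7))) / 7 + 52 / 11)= sqrt(923) / 142 + 18417092413194816829 / 6977285039262352815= 2.85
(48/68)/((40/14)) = 21/85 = 0.25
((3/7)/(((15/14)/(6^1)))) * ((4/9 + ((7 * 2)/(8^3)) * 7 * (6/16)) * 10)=9515/768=12.39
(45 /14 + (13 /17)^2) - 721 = -2901795 /4046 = -717.20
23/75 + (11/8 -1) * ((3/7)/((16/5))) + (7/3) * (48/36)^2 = 2724647/604800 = 4.51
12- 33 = -21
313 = 313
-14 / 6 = -7 / 3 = -2.33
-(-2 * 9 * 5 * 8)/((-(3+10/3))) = -2160/19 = -113.68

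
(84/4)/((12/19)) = 133/4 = 33.25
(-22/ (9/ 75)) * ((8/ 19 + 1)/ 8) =-2475/ 76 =-32.57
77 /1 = 77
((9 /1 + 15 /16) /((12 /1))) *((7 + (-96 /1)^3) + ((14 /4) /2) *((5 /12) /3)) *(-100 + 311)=-1424724723203 /9216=-154592526.39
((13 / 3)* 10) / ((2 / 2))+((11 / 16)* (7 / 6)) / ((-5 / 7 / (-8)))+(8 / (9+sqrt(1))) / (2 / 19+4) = 13653 / 260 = 52.51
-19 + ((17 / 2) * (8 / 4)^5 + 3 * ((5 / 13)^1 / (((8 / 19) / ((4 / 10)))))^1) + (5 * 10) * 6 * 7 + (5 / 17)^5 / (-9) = 1564280431969 / 664493076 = 2354.10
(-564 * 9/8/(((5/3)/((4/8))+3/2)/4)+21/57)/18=-289129/9918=-29.15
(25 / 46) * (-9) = -225 / 46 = -4.89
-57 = -57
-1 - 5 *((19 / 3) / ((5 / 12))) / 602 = -339 / 301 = -1.13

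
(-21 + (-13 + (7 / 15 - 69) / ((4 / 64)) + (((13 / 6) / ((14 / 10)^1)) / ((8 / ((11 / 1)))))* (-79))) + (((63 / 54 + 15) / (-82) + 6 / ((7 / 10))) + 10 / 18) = -266506423 / 206640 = -1289.71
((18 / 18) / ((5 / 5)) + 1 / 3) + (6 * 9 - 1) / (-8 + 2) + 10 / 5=-11 / 2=-5.50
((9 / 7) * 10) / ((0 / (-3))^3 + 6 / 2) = 4.29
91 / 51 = 1.78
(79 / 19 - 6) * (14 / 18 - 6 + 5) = 70 / 171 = 0.41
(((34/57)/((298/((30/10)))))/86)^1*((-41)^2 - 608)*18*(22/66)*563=30809049/121733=253.09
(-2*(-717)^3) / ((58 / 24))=8846443512 / 29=305049776.28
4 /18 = 2 /9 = 0.22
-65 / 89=-0.73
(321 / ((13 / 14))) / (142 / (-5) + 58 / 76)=-12.51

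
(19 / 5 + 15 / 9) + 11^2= 1897 / 15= 126.47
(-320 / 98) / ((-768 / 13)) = 65 / 1176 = 0.06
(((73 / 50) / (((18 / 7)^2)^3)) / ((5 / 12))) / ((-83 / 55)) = -94472147 / 11762560800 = -0.01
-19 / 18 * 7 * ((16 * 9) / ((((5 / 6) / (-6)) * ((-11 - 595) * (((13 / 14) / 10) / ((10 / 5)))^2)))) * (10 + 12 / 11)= -12212336640 / 187759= -65042.62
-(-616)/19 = 616/19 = 32.42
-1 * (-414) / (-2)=-207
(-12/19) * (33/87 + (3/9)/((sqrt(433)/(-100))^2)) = -1217156/238583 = -5.10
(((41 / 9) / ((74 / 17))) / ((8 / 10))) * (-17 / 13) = -59245 / 34632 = -1.71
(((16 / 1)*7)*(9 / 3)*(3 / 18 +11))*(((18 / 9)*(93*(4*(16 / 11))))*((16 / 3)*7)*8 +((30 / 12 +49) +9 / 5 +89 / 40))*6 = 400256468514 / 55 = 7277390336.62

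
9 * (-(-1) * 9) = 81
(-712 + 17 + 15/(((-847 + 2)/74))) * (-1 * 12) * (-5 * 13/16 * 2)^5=-2423778459375/8192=-295871393.97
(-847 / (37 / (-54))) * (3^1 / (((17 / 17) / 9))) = 1234926 / 37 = 33376.38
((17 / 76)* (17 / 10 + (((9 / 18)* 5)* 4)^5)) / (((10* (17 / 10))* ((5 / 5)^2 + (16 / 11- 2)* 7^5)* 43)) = -11000187 / 3295157080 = -0.00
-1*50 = -50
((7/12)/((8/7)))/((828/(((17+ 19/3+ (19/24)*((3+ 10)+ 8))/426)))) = 46991/812685312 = 0.00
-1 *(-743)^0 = -1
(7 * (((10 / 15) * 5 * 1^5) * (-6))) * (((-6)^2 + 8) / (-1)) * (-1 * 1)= -6160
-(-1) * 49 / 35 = 7 / 5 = 1.40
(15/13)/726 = 5/3146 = 0.00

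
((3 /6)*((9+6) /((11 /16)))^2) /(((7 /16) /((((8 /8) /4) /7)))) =115200 /5929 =19.43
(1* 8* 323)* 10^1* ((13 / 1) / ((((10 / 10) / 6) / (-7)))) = -14108640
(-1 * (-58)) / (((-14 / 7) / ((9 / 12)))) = -87 / 4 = -21.75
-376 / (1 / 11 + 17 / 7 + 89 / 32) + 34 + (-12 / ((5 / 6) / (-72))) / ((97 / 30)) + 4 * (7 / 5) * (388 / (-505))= 893866436562 / 3198965425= 279.42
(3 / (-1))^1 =-3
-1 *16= -16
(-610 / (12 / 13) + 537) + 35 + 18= -425 / 6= -70.83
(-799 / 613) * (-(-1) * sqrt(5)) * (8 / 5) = -6392 * sqrt(5) / 3065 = -4.66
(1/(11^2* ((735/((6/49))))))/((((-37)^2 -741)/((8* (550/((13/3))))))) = 120/53904851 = 0.00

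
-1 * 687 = -687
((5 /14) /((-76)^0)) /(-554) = -5 /7756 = -0.00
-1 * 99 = -99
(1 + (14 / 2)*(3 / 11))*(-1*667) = -21344 / 11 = -1940.36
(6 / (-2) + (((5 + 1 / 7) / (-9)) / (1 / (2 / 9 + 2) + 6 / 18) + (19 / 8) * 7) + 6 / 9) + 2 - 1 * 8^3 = -3919873 / 7896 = -496.44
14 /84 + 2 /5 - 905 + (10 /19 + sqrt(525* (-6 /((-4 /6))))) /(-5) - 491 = -1409.29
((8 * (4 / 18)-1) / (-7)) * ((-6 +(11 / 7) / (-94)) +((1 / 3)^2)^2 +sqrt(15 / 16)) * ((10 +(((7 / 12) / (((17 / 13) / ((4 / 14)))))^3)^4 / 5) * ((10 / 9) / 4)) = 20293200366892471641910334272901 / 10950349688988315540724694532096-63412089728150564000207281 * sqrt(15) / 821820682876529366259499008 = 1.55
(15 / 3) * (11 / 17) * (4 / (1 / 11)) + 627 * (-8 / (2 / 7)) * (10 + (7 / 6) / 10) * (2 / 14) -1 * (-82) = -25148.25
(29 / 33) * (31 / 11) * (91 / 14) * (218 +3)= 2582827 / 726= 3557.61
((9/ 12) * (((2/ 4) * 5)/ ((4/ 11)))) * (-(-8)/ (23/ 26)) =2145/ 46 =46.63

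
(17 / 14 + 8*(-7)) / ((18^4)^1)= -767 / 1469664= -0.00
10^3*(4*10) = 40000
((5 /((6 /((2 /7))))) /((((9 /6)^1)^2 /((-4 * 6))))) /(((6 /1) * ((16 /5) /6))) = -50 /63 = -0.79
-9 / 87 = -3 / 29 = -0.10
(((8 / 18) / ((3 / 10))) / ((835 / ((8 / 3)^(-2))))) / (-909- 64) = -1 / 3899784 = -0.00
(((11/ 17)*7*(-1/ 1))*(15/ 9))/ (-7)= 55/ 51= 1.08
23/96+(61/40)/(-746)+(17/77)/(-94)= 152390611/647945760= 0.24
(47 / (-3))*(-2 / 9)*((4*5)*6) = 3760 / 9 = 417.78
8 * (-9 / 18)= -4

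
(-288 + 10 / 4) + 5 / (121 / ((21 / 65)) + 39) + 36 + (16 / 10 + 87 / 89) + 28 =-845952897 / 3864380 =-218.91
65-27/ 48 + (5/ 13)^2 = 174639/ 2704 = 64.59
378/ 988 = 0.38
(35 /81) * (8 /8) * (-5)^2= 875 /81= 10.80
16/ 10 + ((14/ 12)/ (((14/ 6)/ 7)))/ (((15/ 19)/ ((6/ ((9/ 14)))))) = 1934/ 45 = 42.98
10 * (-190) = -1900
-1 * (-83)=83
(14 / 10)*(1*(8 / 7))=8 / 5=1.60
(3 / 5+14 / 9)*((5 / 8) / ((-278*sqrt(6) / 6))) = -97*sqrt(6) / 20016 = -0.01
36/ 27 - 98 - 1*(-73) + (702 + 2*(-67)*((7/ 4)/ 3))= 3601/ 6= 600.17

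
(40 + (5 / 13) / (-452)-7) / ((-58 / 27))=-5235381 / 340808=-15.36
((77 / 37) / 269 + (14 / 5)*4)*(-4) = -2231012 / 49765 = -44.83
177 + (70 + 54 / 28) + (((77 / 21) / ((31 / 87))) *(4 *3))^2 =208499261 / 13454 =15497.19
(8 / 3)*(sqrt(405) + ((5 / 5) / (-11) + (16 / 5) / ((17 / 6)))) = 7768 / 2805 + 24*sqrt(5) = 56.43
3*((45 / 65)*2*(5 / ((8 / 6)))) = 405 / 26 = 15.58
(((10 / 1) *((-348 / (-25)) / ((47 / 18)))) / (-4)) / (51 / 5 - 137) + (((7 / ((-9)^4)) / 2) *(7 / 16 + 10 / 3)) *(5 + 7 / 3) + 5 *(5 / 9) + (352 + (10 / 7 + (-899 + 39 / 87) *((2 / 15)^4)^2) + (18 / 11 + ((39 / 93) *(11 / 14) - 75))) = 15404100180013298756267 / 54375349520868750000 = 283.29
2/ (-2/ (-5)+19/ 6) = 60/ 107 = 0.56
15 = 15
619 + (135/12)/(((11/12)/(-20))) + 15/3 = 4164/11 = 378.55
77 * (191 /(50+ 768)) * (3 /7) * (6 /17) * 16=43.51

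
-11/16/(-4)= 11/64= 0.17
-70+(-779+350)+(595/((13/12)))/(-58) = -191693/377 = -508.47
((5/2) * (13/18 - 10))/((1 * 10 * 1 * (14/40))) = -835/126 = -6.63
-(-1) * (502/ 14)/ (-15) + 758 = 79339/ 105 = 755.61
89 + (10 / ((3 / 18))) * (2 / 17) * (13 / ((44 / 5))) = 18593 / 187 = 99.43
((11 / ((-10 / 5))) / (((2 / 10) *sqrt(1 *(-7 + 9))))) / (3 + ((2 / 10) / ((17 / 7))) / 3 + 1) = -14025 *sqrt(2) / 4108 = -4.83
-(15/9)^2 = -25/9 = -2.78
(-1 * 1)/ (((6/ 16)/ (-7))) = 56/ 3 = 18.67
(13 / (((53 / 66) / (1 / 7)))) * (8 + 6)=32.38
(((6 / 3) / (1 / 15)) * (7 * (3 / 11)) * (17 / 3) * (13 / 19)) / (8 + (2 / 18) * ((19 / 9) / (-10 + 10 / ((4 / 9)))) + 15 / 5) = 93980250 / 4663417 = 20.15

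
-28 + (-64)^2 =4068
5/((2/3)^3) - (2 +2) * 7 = -89/8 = -11.12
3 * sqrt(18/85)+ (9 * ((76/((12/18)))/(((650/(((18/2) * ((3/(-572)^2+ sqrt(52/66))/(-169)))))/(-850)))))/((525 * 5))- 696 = -218881678937511/314485171000+ 17442 * sqrt(858)/21146125+ 9 * sqrt(170)/85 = -694.60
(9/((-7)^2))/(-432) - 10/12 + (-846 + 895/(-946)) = -943151689/1112496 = -847.78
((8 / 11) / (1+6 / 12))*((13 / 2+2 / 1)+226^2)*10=8173520 / 33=247682.42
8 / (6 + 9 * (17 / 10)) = 80 / 213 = 0.38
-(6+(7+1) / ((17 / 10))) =-10.71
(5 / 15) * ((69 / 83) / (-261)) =-23 / 21663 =-0.00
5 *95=475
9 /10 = 0.90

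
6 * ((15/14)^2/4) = 675/392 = 1.72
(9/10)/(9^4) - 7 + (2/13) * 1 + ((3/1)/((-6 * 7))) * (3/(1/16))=-6816059/663390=-10.27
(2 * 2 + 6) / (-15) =-2 / 3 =-0.67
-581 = -581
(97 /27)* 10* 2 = 1940 /27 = 71.85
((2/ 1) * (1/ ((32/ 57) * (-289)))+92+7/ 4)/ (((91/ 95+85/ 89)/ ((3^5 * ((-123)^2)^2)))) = 203831980797483256095/ 74788576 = 2725442730685.01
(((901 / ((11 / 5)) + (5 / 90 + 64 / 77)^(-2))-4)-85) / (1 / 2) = 10693891844 / 16614851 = 643.63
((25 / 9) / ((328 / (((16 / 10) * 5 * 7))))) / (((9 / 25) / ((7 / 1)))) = 30625 / 3321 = 9.22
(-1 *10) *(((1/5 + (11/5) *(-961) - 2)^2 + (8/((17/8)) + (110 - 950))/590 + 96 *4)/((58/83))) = -64079414.20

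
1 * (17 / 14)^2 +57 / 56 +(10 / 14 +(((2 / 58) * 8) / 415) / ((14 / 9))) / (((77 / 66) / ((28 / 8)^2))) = 47162263 / 4717720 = 10.00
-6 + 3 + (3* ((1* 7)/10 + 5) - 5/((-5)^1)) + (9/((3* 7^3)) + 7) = 22.11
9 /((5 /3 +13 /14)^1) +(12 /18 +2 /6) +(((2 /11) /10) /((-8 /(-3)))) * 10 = 21755 /4796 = 4.54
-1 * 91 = -91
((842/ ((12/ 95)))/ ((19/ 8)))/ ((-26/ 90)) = -126300/ 13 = -9715.38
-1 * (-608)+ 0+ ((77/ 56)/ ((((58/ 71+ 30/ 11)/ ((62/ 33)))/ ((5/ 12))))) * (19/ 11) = 608.52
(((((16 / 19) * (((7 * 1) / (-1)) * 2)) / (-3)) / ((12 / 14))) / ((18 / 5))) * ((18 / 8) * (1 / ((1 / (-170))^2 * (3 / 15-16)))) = -70805000 / 13509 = -5241.32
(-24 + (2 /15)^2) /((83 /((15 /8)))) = -1349 /2490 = -0.54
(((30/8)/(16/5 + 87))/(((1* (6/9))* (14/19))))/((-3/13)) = -18525/50512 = -0.37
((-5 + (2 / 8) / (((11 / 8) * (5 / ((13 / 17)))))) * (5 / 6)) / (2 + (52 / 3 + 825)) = -4649 / 947342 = -0.00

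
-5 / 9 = -0.56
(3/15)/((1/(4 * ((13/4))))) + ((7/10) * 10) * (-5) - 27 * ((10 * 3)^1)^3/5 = -729162/5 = -145832.40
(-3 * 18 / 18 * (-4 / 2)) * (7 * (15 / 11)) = 630 / 11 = 57.27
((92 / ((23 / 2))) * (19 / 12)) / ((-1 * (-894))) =19 / 1341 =0.01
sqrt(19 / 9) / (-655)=-sqrt(19) / 1965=-0.00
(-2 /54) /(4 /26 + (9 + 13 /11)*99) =-13 /353862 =-0.00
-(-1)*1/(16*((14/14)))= 1/16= 0.06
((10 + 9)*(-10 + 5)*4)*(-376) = 142880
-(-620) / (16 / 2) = 155 / 2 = 77.50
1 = 1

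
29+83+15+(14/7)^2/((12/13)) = 394/3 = 131.33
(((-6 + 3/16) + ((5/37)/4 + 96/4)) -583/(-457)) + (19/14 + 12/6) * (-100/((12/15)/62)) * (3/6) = -24599489435/1893808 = -12989.43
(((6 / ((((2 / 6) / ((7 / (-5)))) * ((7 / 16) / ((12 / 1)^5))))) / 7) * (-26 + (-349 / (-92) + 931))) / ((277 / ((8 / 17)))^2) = -95867572322304 / 17850618205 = -5370.55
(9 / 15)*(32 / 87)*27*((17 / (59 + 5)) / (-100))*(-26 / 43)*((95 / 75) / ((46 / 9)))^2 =19386783 / 32983150000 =0.00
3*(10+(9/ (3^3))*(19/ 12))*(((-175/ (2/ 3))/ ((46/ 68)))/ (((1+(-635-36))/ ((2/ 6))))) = 225505/ 36984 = 6.10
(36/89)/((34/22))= 396/1513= 0.26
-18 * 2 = -36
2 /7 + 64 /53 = 554 /371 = 1.49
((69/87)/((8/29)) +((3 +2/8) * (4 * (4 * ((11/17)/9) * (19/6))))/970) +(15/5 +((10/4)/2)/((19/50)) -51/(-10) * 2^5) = 1166558483/6767496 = 172.38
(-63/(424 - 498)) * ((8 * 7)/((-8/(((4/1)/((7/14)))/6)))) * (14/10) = -2058/185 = -11.12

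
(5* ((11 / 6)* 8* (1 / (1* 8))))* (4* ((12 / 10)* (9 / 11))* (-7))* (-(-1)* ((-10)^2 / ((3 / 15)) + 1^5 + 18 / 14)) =-126576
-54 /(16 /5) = -135 /8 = -16.88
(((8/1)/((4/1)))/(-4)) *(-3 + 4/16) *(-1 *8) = -11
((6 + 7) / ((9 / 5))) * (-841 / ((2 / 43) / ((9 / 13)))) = -180815 / 2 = -90407.50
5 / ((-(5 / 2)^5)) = -32 / 625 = -0.05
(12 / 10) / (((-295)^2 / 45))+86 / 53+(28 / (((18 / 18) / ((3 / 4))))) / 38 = 2.18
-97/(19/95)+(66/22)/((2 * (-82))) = -79543/164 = -485.02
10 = 10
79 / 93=0.85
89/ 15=5.93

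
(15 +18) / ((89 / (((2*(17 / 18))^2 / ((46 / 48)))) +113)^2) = 16036032 / 9108006875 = 0.00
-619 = -619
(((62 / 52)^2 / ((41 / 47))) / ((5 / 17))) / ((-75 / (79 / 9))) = -60659281 / 93541500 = -0.65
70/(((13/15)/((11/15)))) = 770/13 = 59.23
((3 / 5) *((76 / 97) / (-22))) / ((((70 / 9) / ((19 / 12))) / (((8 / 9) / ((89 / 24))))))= -17328 / 16618525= -0.00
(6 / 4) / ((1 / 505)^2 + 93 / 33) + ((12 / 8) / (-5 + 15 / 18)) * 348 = -16437149293 / 131763100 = -124.75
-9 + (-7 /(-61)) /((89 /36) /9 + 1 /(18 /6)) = -105885 /12017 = -8.81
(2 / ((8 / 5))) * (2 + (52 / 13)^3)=82.50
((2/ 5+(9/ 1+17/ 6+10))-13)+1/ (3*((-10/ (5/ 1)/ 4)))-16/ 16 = 227/ 30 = 7.57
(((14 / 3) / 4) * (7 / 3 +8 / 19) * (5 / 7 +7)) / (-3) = -157 / 19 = -8.26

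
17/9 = 1.89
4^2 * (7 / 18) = 56 / 9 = 6.22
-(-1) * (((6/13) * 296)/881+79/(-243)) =-473219/2783079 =-0.17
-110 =-110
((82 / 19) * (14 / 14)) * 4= 328 / 19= 17.26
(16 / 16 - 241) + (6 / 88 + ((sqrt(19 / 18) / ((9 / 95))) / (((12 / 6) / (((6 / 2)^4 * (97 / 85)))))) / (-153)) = -10557 / 44 - 1843 * sqrt(38) / 3468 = -243.21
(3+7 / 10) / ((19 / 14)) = 259 / 95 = 2.73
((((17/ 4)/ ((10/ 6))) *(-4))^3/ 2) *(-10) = 132651/ 25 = 5306.04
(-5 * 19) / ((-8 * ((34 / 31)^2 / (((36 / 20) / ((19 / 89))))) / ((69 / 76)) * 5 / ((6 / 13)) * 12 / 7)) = 371794563 / 91370240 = 4.07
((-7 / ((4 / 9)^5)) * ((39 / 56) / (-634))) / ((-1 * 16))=-2302911 / 83099648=-0.03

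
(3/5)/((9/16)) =16/15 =1.07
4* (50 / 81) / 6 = 100 / 243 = 0.41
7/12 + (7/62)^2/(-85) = 142912/245055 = 0.58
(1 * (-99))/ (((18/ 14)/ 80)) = -6160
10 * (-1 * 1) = -10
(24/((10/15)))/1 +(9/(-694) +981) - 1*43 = 675947/694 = 973.99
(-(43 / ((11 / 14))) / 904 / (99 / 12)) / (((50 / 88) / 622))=-8.03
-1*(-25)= 25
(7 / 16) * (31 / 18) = 217 / 288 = 0.75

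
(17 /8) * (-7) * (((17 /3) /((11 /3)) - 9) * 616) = 68306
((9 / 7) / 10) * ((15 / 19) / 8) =27 / 2128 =0.01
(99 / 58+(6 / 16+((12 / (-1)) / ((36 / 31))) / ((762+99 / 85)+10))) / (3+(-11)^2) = 94615511 / 5671812576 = 0.02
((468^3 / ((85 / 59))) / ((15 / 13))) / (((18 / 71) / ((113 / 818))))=5840445287664 / 173825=33599570.19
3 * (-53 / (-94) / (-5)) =-159 / 470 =-0.34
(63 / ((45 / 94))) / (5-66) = -658 / 305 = -2.16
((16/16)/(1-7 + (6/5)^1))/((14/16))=-5/21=-0.24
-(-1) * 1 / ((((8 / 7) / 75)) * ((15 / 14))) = 245 / 4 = 61.25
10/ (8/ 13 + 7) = 130/ 99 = 1.31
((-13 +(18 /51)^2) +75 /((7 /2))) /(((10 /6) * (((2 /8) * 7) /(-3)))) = -622908 /70805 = -8.80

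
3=3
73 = 73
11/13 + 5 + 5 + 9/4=681/52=13.10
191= 191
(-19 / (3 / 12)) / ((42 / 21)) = -38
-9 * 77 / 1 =-693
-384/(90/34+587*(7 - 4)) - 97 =-485797/4997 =-97.22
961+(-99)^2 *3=30364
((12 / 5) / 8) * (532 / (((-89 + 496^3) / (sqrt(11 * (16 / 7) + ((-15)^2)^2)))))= 114 * sqrt(2481857) / 610119235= 0.00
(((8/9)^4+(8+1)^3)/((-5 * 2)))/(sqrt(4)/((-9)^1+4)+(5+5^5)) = -0.02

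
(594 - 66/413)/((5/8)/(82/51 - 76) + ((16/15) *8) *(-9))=-1772383360/229243379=-7.73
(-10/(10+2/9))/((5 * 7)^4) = -9/13805750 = -0.00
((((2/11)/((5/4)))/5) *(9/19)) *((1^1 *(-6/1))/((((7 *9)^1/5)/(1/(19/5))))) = -48/27797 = -0.00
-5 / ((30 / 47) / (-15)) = 235 / 2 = 117.50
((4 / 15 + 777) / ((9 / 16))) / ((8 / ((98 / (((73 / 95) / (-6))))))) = -86836232 / 657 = -132170.82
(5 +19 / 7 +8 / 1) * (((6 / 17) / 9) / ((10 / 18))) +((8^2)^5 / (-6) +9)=-63887634919 / 357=-178956960.56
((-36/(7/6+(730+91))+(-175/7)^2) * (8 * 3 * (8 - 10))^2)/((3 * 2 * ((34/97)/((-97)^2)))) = 540228058705344/83861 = 6441946300.49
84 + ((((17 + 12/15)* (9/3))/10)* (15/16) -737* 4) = -457439/160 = -2858.99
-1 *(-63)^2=-3969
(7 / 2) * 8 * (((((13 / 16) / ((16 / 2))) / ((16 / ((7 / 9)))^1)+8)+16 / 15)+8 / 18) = 2046331 / 7680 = 266.45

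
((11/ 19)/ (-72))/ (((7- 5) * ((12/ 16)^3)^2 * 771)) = -2816/ 96112089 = -0.00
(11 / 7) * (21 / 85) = 33 / 85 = 0.39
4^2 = 16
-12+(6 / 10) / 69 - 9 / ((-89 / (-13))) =-13.31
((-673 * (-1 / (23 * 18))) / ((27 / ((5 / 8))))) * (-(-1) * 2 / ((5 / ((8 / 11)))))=673 / 61479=0.01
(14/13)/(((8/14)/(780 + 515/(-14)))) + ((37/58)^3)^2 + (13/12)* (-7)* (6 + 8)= 1922026557933199/1484679009216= 1294.57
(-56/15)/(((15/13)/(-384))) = 1242.45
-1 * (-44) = 44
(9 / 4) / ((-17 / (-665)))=5985 / 68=88.01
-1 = -1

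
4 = 4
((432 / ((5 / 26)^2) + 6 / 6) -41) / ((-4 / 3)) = -218274 / 25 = -8730.96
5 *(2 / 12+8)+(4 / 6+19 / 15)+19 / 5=1397 / 30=46.57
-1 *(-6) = 6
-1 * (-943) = 943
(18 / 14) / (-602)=-9 / 4214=-0.00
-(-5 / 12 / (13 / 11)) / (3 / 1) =55 / 468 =0.12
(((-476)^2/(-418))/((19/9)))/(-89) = 1019592/353419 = 2.88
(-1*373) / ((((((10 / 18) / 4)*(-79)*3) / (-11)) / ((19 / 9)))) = -311828 / 1185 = -263.15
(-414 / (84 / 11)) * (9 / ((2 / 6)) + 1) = -1518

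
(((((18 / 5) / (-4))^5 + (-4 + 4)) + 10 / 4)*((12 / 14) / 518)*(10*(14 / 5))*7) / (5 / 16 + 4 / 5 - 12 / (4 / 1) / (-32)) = 2291412 / 4463125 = 0.51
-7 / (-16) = 7 / 16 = 0.44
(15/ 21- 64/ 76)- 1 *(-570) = 75793/ 133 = 569.87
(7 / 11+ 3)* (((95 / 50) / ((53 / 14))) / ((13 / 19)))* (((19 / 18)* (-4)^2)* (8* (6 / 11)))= 49165312 / 250107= 196.58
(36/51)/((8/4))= 6/17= 0.35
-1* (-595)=595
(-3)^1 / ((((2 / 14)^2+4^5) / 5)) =-735 / 50177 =-0.01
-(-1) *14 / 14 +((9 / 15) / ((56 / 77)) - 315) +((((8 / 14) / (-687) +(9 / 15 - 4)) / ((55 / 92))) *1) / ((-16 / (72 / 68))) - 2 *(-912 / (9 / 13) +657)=181271733739 / 179856600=1007.87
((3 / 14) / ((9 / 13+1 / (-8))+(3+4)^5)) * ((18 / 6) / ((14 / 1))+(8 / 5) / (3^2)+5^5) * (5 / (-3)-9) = -1638205504 / 3854311335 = -0.43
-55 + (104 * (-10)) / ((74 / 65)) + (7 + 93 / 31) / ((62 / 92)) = -953.67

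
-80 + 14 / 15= -1186 / 15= -79.07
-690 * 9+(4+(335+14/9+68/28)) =-369622/63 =-5867.02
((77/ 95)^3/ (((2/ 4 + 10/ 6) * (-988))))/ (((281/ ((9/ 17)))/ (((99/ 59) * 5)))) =-1220312709/ 310369020545350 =-0.00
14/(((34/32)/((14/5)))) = 3136/85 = 36.89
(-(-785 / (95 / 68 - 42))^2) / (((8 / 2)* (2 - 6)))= 178089025 / 7623121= 23.36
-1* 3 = -3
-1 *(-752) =752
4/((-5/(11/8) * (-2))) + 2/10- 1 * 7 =-25/4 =-6.25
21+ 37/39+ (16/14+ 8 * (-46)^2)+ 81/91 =4627891/273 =16951.98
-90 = -90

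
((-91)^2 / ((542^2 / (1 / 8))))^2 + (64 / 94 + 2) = 2.68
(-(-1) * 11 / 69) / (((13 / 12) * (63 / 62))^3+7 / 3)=167782912 / 3859634485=0.04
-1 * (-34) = 34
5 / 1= 5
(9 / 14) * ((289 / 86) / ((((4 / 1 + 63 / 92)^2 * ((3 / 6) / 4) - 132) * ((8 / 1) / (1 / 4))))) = -1375929 / 2634419123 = -0.00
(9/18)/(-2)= -1/4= -0.25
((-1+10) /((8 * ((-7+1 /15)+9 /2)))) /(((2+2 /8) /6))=-90 /73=-1.23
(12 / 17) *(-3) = -36 / 17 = -2.12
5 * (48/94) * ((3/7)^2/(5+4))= 120/2303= 0.05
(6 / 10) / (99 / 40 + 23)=24 / 1019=0.02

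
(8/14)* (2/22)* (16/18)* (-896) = -4096/99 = -41.37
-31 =-31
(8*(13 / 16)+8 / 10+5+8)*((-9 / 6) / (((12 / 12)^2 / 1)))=-609 / 20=-30.45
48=48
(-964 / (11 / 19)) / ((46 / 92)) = -36632 / 11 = -3330.18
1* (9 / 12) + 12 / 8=9 / 4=2.25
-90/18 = -5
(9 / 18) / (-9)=-1 / 18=-0.06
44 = 44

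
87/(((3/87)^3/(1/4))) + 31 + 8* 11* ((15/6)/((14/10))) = 14858169/28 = 530648.89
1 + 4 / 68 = 18 / 17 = 1.06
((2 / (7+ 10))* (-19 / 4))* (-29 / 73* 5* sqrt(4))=2755 / 1241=2.22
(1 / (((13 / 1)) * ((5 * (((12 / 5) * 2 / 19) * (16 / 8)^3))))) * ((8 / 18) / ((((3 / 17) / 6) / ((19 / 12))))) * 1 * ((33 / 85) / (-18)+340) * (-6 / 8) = -46.44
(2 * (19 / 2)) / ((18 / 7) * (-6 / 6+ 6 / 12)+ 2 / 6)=-399 / 20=-19.95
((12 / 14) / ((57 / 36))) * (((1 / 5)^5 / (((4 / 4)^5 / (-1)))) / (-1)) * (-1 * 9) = -648 / 415625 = -0.00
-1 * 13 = -13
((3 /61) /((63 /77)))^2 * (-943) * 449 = -51232247 /33489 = -1529.82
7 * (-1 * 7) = -49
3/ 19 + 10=193/ 19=10.16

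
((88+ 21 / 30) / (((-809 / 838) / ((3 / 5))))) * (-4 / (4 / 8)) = 8919672 / 20225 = 441.02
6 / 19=0.32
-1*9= -9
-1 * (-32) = 32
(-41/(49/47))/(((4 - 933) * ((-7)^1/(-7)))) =1927/45521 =0.04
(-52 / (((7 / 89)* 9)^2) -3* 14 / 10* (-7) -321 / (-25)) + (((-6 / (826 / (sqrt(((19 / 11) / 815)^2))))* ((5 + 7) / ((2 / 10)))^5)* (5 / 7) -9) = -90494889666007 / 10496715075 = -8621.26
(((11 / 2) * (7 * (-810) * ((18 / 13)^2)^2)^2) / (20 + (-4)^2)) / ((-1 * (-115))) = 10825210322720640 / 18761806583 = 576981.23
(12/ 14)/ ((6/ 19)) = 2.71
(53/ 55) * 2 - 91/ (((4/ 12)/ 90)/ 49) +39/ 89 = -5893225771/ 4895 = -1203927.63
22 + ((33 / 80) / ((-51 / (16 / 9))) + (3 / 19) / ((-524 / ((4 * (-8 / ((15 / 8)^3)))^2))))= 3531006827437 / 160657171875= 21.98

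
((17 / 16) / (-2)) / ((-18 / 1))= 17 / 576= 0.03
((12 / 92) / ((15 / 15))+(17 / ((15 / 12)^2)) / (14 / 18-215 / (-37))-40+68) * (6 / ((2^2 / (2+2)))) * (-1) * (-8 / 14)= 102.11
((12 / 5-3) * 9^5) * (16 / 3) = -944784 / 5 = -188956.80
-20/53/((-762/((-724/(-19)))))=7240/383667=0.02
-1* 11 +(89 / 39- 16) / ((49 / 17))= -30116 / 1911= -15.76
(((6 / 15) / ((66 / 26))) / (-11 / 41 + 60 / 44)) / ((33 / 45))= 41 / 209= 0.20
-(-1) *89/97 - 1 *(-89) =8722/97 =89.92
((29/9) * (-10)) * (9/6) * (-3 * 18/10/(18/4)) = 58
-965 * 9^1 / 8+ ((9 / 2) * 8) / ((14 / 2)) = -60507 / 56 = -1080.48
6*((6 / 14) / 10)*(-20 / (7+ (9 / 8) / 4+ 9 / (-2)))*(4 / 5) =-4608 / 3115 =-1.48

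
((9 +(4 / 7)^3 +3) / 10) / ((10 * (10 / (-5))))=-209 / 3430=-0.06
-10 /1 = -10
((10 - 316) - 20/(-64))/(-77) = 4891/1232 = 3.97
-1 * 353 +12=-341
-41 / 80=-0.51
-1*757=-757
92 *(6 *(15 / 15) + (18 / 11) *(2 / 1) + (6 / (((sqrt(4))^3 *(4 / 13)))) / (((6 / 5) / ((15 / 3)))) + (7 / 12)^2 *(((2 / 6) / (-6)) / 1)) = 3182165 / 1782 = 1785.73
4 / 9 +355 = 3199 / 9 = 355.44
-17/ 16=-1.06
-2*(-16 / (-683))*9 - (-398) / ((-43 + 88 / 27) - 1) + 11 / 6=-4709201 / 563475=-8.36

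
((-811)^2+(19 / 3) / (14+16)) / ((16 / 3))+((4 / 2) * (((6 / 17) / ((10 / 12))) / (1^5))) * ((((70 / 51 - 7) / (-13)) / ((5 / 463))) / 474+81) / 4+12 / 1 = 87866912069171 / 712327200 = 123351.90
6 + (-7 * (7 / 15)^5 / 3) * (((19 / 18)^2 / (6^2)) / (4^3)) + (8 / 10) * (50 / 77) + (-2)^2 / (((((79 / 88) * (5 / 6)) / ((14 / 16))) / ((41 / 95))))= 1678272912675159247 / 196551540662400000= 8.54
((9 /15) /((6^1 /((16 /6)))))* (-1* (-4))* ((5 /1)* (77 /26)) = 616 /39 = 15.79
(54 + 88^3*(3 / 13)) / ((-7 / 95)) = -194286210 / 91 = -2135013.30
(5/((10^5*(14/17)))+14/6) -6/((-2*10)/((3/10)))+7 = 7915651/840000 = 9.42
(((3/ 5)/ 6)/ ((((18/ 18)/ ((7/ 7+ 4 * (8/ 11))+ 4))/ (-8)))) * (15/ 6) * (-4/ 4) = 174/ 11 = 15.82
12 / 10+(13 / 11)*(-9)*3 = -1689 / 55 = -30.71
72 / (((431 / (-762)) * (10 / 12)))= -152.75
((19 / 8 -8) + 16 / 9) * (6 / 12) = -277 / 144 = -1.92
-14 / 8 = -1.75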